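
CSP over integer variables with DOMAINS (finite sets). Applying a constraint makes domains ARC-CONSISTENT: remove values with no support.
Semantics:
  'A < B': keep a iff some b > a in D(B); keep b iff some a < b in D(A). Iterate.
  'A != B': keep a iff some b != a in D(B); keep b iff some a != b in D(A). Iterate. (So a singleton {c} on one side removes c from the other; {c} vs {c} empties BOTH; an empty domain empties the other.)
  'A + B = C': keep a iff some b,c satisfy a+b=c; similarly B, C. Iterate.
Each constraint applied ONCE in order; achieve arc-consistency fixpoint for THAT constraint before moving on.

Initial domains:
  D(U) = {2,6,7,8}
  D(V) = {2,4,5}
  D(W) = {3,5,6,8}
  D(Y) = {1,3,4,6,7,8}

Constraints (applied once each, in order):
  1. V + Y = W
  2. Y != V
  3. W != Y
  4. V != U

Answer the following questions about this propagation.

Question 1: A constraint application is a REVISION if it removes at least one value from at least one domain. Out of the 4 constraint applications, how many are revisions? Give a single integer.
Constraint 1 (V + Y = W) on D(V)={2,4,5} D(Y)={1,3,4,6,7,8} D(W)={3,5,6,8}: Y {1,3,4,6,7,8}->{1,3,4,6} => REVISION
Constraint 2 (Y != V) on D(Y)={1,3,4,6} D(V)={2,4,5}: no change => not a revision
Constraint 3 (W != Y) on D(W)={3,5,6,8} D(Y)={1,3,4,6}: no change => not a revision
Constraint 4 (V != U) on D(V)={2,4,5} D(U)={2,6,7,8}: no change => not a revision
Total revisions = 1

Answer: 1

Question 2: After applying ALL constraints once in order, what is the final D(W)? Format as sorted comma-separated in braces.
Constraint 1 (V + Y = W) on D(V)={2,4,5} D(Y)={1,3,4,6,7,8} D(W)={3,5,6,8}: Y {1,3,4,6,7,8}->{1,3,4,6}
Constraint 2 (Y != V) on D(Y)={1,3,4,6} D(V)={2,4,5}: no change
Constraint 3 (W != Y) on D(W)={3,5,6,8} D(Y)={1,3,4,6}: no change
Constraint 4 (V != U) on D(V)={2,4,5} D(U)={2,6,7,8}: no change
So after all 4 constraints: D(W) = {3,5,6,8}

Answer: {3,5,6,8}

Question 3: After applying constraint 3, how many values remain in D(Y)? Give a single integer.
Constraint 1 (V + Y = W) on D(V)={2,4,5} D(Y)={1,3,4,6,7,8} D(W)={3,5,6,8}: Y {1,3,4,6,7,8}->{1,3,4,6}
Constraint 2 (Y != V) on D(Y)={1,3,4,6} D(V)={2,4,5}: no change
Constraint 3 (W != Y) on D(W)={3,5,6,8} D(Y)={1,3,4,6}: no change
So after constraint 3: D(Y)={1,3,4,6}, size = 4

Answer: 4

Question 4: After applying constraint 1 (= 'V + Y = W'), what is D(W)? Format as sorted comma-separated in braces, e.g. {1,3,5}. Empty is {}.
Answer: {3,5,6,8}

Derivation:
Constraint 1 (V + Y = W) on D(V)={2,4,5} D(Y)={1,3,4,6,7,8} D(W)={3,5,6,8}: Y {1,3,4,6,7,8}->{1,3,4,6}
So after constraint 1: D(W) = {3,5,6,8}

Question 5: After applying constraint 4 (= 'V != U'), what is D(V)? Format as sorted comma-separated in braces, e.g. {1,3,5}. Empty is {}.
Answer: {2,4,5}

Derivation:
Constraint 1 (V + Y = W) on D(V)={2,4,5} D(Y)={1,3,4,6,7,8} D(W)={3,5,6,8}: Y {1,3,4,6,7,8}->{1,3,4,6}
Constraint 2 (Y != V) on D(Y)={1,3,4,6} D(V)={2,4,5}: no change
Constraint 3 (W != Y) on D(W)={3,5,6,8} D(Y)={1,3,4,6}: no change
Constraint 4 (V != U) on D(V)={2,4,5} D(U)={2,6,7,8}: no change
So after constraint 4: D(V) = {2,4,5}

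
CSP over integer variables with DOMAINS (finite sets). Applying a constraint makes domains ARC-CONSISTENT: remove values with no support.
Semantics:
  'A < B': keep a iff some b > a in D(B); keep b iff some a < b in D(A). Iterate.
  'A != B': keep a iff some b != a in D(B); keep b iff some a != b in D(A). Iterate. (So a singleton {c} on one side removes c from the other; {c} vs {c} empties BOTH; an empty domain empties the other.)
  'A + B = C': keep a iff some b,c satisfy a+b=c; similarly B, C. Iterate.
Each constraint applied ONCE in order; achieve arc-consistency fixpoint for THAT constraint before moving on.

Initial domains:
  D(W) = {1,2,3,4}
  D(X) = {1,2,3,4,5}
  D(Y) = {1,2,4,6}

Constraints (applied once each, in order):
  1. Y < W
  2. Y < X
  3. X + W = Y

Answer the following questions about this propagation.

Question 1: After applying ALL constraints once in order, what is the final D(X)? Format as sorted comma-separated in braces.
Constraint 1 (Y < W) on D(Y)={1,2,4,6} D(W)={1,2,3,4}: Y {1,2,4,6}->{1,2}; W {1,2,3,4}->{2,3,4}
Constraint 2 (Y < X) on D(Y)={1,2} D(X)={1,2,3,4,5}: X {1,2,3,4,5}->{2,3,4,5}
Constraint 3 (X + W = Y) on D(X)={2,3,4,5} D(W)={2,3,4} D(Y)={1,2}: X {2,3,4,5}->{}; W {2,3,4}->{}; Y {1,2}->{}
So after all 3 constraints: D(X) = {}

Answer: {}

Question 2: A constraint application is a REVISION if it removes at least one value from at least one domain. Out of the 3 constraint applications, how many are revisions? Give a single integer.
Answer: 3

Derivation:
Constraint 1 (Y < W) on D(Y)={1,2,4,6} D(W)={1,2,3,4}: Y {1,2,4,6}->{1,2}; W {1,2,3,4}->{2,3,4} => REVISION
Constraint 2 (Y < X) on D(Y)={1,2} D(X)={1,2,3,4,5}: X {1,2,3,4,5}->{2,3,4,5} => REVISION
Constraint 3 (X + W = Y) on D(X)={2,3,4,5} D(W)={2,3,4} D(Y)={1,2}: X {2,3,4,5}->{}; W {2,3,4}->{}; Y {1,2}->{} => REVISION
Total revisions = 3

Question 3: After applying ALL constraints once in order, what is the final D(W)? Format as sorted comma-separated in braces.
Constraint 1 (Y < W) on D(Y)={1,2,4,6} D(W)={1,2,3,4}: Y {1,2,4,6}->{1,2}; W {1,2,3,4}->{2,3,4}
Constraint 2 (Y < X) on D(Y)={1,2} D(X)={1,2,3,4,5}: X {1,2,3,4,5}->{2,3,4,5}
Constraint 3 (X + W = Y) on D(X)={2,3,4,5} D(W)={2,3,4} D(Y)={1,2}: X {2,3,4,5}->{}; W {2,3,4}->{}; Y {1,2}->{}
So after all 3 constraints: D(W) = {}

Answer: {}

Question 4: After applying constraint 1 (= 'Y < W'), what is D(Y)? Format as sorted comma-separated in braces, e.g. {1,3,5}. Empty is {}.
Constraint 1 (Y < W) on D(Y)={1,2,4,6} D(W)={1,2,3,4}: Y {1,2,4,6}->{1,2}; W {1,2,3,4}->{2,3,4}
So after constraint 1: D(Y) = {1,2}

Answer: {1,2}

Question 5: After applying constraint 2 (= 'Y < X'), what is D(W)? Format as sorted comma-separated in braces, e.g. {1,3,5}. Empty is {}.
Answer: {2,3,4}

Derivation:
Constraint 1 (Y < W) on D(Y)={1,2,4,6} D(W)={1,2,3,4}: Y {1,2,4,6}->{1,2}; W {1,2,3,4}->{2,3,4}
Constraint 2 (Y < X) on D(Y)={1,2} D(X)={1,2,3,4,5}: X {1,2,3,4,5}->{2,3,4,5}
So after constraint 2: D(W) = {2,3,4}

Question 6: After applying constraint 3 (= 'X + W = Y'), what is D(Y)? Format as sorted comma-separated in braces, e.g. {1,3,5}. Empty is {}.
Constraint 1 (Y < W) on D(Y)={1,2,4,6} D(W)={1,2,3,4}: Y {1,2,4,6}->{1,2}; W {1,2,3,4}->{2,3,4}
Constraint 2 (Y < X) on D(Y)={1,2} D(X)={1,2,3,4,5}: X {1,2,3,4,5}->{2,3,4,5}
Constraint 3 (X + W = Y) on D(X)={2,3,4,5} D(W)={2,3,4} D(Y)={1,2}: X {2,3,4,5}->{}; W {2,3,4}->{}; Y {1,2}->{}
So after constraint 3: D(Y) = {}

Answer: {}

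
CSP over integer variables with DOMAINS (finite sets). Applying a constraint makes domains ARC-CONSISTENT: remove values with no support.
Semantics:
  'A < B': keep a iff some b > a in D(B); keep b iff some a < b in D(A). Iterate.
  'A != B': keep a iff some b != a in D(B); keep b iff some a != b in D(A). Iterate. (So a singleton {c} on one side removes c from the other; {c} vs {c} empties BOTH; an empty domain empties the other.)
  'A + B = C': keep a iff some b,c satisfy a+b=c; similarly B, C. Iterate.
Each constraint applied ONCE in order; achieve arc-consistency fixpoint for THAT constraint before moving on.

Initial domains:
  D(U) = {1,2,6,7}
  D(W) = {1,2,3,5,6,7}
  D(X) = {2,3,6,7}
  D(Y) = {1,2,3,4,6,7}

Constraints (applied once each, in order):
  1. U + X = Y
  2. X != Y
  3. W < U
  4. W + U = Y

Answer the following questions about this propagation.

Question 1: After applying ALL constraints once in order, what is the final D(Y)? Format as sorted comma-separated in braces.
Constraint 1 (U + X = Y) on D(U)={1,2,6,7} D(X)={2,3,6,7} D(Y)={1,2,3,4,6,7}: U {1,2,6,7}->{1,2}; X {2,3,6,7}->{2,3,6}; Y {1,2,3,4,6,7}->{3,4,7}
Constraint 2 (X != Y) on D(X)={2,3,6} D(Y)={3,4,7}: no change
Constraint 3 (W < U) on D(W)={1,2,3,5,6,7} D(U)={1,2}: W {1,2,3,5,6,7}->{1}; U {1,2}->{2}
Constraint 4 (W + U = Y) on D(W)={1} D(U)={2} D(Y)={3,4,7}: Y {3,4,7}->{3}
So after all 4 constraints: D(Y) = {3}

Answer: {3}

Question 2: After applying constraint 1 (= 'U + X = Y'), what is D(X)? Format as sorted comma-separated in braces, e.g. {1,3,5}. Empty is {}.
Constraint 1 (U + X = Y) on D(U)={1,2,6,7} D(X)={2,3,6,7} D(Y)={1,2,3,4,6,7}: U {1,2,6,7}->{1,2}; X {2,3,6,7}->{2,3,6}; Y {1,2,3,4,6,7}->{3,4,7}
So after constraint 1: D(X) = {2,3,6}

Answer: {2,3,6}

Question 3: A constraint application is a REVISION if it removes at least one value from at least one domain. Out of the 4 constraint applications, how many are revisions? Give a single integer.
Answer: 3

Derivation:
Constraint 1 (U + X = Y) on D(U)={1,2,6,7} D(X)={2,3,6,7} D(Y)={1,2,3,4,6,7}: U {1,2,6,7}->{1,2}; X {2,3,6,7}->{2,3,6}; Y {1,2,3,4,6,7}->{3,4,7} => REVISION
Constraint 2 (X != Y) on D(X)={2,3,6} D(Y)={3,4,7}: no change => not a revision
Constraint 3 (W < U) on D(W)={1,2,3,5,6,7} D(U)={1,2}: W {1,2,3,5,6,7}->{1}; U {1,2}->{2} => REVISION
Constraint 4 (W + U = Y) on D(W)={1} D(U)={2} D(Y)={3,4,7}: Y {3,4,7}->{3} => REVISION
Total revisions = 3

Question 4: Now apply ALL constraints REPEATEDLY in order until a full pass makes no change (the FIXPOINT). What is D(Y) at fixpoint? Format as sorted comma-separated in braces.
Answer: {}

Derivation:
pass 0 (initial): D(Y)={1,2,3,4,6,7}
pass 1: U {1,2,6,7}->{2}; W {1,2,3,5,6,7}->{1}; X {2,3,6,7}->{2,3,6}; Y {1,2,3,4,6,7}->{3}
pass 2: U {2}->{}; W {1}->{}; X {2,3,6}->{}; Y {3}->{}
pass 3: no change
Fixpoint after 3 passes: D(Y) = {}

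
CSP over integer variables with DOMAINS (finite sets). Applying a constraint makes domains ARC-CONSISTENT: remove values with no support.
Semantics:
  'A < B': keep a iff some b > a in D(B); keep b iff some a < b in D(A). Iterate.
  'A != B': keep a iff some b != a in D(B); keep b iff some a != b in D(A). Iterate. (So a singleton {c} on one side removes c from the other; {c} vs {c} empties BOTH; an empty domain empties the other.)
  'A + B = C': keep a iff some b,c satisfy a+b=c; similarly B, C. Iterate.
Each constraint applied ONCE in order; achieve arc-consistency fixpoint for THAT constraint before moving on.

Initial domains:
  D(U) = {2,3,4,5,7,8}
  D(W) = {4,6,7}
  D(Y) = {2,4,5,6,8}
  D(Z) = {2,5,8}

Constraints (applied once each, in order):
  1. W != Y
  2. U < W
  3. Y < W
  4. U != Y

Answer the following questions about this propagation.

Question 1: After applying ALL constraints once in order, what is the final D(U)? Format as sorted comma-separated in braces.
Constraint 1 (W != Y) on D(W)={4,6,7} D(Y)={2,4,5,6,8}: no change
Constraint 2 (U < W) on D(U)={2,3,4,5,7,8} D(W)={4,6,7}: U {2,3,4,5,7,8}->{2,3,4,5}
Constraint 3 (Y < W) on D(Y)={2,4,5,6,8} D(W)={4,6,7}: Y {2,4,5,6,8}->{2,4,5,6}
Constraint 4 (U != Y) on D(U)={2,3,4,5} D(Y)={2,4,5,6}: no change
So after all 4 constraints: D(U) = {2,3,4,5}

Answer: {2,3,4,5}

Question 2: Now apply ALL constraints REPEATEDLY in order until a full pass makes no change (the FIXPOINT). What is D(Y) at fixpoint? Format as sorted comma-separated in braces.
pass 0 (initial): D(Y)={2,4,5,6,8}
pass 1: U {2,3,4,5,7,8}->{2,3,4,5}; Y {2,4,5,6,8}->{2,4,5,6}
pass 2: no change
Fixpoint after 2 passes: D(Y) = {2,4,5,6}

Answer: {2,4,5,6}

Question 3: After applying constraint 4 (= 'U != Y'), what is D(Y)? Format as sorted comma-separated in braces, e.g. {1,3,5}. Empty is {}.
Constraint 1 (W != Y) on D(W)={4,6,7} D(Y)={2,4,5,6,8}: no change
Constraint 2 (U < W) on D(U)={2,3,4,5,7,8} D(W)={4,6,7}: U {2,3,4,5,7,8}->{2,3,4,5}
Constraint 3 (Y < W) on D(Y)={2,4,5,6,8} D(W)={4,6,7}: Y {2,4,5,6,8}->{2,4,5,6}
Constraint 4 (U != Y) on D(U)={2,3,4,5} D(Y)={2,4,5,6}: no change
So after constraint 4: D(Y) = {2,4,5,6}

Answer: {2,4,5,6}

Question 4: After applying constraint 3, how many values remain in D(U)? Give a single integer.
Constraint 1 (W != Y) on D(W)={4,6,7} D(Y)={2,4,5,6,8}: no change
Constraint 2 (U < W) on D(U)={2,3,4,5,7,8} D(W)={4,6,7}: U {2,3,4,5,7,8}->{2,3,4,5}
Constraint 3 (Y < W) on D(Y)={2,4,5,6,8} D(W)={4,6,7}: Y {2,4,5,6,8}->{2,4,5,6}
So after constraint 3: D(U)={2,3,4,5}, size = 4

Answer: 4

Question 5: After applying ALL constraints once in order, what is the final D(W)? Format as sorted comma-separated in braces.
Constraint 1 (W != Y) on D(W)={4,6,7} D(Y)={2,4,5,6,8}: no change
Constraint 2 (U < W) on D(U)={2,3,4,5,7,8} D(W)={4,6,7}: U {2,3,4,5,7,8}->{2,3,4,5}
Constraint 3 (Y < W) on D(Y)={2,4,5,6,8} D(W)={4,6,7}: Y {2,4,5,6,8}->{2,4,5,6}
Constraint 4 (U != Y) on D(U)={2,3,4,5} D(Y)={2,4,5,6}: no change
So after all 4 constraints: D(W) = {4,6,7}

Answer: {4,6,7}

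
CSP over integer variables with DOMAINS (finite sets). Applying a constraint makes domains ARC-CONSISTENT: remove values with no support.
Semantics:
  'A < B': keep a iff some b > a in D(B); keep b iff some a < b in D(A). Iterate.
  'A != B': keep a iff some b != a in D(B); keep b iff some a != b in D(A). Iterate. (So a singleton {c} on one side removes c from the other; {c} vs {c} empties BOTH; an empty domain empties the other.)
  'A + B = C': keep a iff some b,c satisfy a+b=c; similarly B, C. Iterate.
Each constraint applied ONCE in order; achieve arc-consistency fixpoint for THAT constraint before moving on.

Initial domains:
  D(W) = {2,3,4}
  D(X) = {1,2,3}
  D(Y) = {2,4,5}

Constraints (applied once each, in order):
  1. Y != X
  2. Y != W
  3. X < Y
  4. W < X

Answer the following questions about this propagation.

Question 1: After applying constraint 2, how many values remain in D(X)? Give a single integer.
Answer: 3

Derivation:
Constraint 1 (Y != X) on D(Y)={2,4,5} D(X)={1,2,3}: no change
Constraint 2 (Y != W) on D(Y)={2,4,5} D(W)={2,3,4}: no change
So after constraint 2: D(X)={1,2,3}, size = 3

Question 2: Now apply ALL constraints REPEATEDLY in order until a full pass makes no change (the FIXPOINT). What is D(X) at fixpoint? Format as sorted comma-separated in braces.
pass 0 (initial): D(X)={1,2,3}
pass 1: W {2,3,4}->{2}; X {1,2,3}->{3}
pass 2: Y {2,4,5}->{4,5}
pass 3: no change
Fixpoint after 3 passes: D(X) = {3}

Answer: {3}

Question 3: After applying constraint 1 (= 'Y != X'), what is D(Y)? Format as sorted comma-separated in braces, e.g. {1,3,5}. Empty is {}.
Answer: {2,4,5}

Derivation:
Constraint 1 (Y != X) on D(Y)={2,4,5} D(X)={1,2,3}: no change
So after constraint 1: D(Y) = {2,4,5}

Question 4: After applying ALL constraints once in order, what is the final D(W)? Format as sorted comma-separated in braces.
Answer: {2}

Derivation:
Constraint 1 (Y != X) on D(Y)={2,4,5} D(X)={1,2,3}: no change
Constraint 2 (Y != W) on D(Y)={2,4,5} D(W)={2,3,4}: no change
Constraint 3 (X < Y) on D(X)={1,2,3} D(Y)={2,4,5}: no change
Constraint 4 (W < X) on D(W)={2,3,4} D(X)={1,2,3}: W {2,3,4}->{2}; X {1,2,3}->{3}
So after all 4 constraints: D(W) = {2}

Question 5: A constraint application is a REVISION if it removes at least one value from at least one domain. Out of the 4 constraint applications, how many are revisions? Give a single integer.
Answer: 1

Derivation:
Constraint 1 (Y != X) on D(Y)={2,4,5} D(X)={1,2,3}: no change => not a revision
Constraint 2 (Y != W) on D(Y)={2,4,5} D(W)={2,3,4}: no change => not a revision
Constraint 3 (X < Y) on D(X)={1,2,3} D(Y)={2,4,5}: no change => not a revision
Constraint 4 (W < X) on D(W)={2,3,4} D(X)={1,2,3}: W {2,3,4}->{2}; X {1,2,3}->{3} => REVISION
Total revisions = 1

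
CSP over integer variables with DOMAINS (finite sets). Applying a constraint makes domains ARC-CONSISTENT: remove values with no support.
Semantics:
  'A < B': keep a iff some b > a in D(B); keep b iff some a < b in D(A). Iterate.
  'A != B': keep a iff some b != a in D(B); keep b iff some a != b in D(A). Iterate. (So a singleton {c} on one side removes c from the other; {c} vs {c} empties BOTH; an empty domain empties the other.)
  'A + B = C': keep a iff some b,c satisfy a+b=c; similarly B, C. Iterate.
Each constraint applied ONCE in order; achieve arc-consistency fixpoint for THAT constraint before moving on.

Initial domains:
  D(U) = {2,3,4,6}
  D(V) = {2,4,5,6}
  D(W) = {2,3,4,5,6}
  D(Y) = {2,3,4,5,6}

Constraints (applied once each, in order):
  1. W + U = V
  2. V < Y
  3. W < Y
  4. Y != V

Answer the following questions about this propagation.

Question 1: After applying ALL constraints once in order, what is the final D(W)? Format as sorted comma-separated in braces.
Constraint 1 (W + U = V) on D(W)={2,3,4,5,6} D(U)={2,3,4,6} D(V)={2,4,5,6}: W {2,3,4,5,6}->{2,3,4}; U {2,3,4,6}->{2,3,4}; V {2,4,5,6}->{4,5,6}
Constraint 2 (V < Y) on D(V)={4,5,6} D(Y)={2,3,4,5,6}: V {4,5,6}->{4,5}; Y {2,3,4,5,6}->{5,6}
Constraint 3 (W < Y) on D(W)={2,3,4} D(Y)={5,6}: no change
Constraint 4 (Y != V) on D(Y)={5,6} D(V)={4,5}: no change
So after all 4 constraints: D(W) = {2,3,4}

Answer: {2,3,4}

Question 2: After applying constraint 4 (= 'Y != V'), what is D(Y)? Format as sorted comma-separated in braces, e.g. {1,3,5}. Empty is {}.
Answer: {5,6}

Derivation:
Constraint 1 (W + U = V) on D(W)={2,3,4,5,6} D(U)={2,3,4,6} D(V)={2,4,5,6}: W {2,3,4,5,6}->{2,3,4}; U {2,3,4,6}->{2,3,4}; V {2,4,5,6}->{4,5,6}
Constraint 2 (V < Y) on D(V)={4,5,6} D(Y)={2,3,4,5,6}: V {4,5,6}->{4,5}; Y {2,3,4,5,6}->{5,6}
Constraint 3 (W < Y) on D(W)={2,3,4} D(Y)={5,6}: no change
Constraint 4 (Y != V) on D(Y)={5,6} D(V)={4,5}: no change
So after constraint 4: D(Y) = {5,6}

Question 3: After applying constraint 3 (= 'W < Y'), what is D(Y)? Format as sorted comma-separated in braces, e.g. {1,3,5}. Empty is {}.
Answer: {5,6}

Derivation:
Constraint 1 (W + U = V) on D(W)={2,3,4,5,6} D(U)={2,3,4,6} D(V)={2,4,5,6}: W {2,3,4,5,6}->{2,3,4}; U {2,3,4,6}->{2,3,4}; V {2,4,5,6}->{4,5,6}
Constraint 2 (V < Y) on D(V)={4,5,6} D(Y)={2,3,4,5,6}: V {4,5,6}->{4,5}; Y {2,3,4,5,6}->{5,6}
Constraint 3 (W < Y) on D(W)={2,3,4} D(Y)={5,6}: no change
So after constraint 3: D(Y) = {5,6}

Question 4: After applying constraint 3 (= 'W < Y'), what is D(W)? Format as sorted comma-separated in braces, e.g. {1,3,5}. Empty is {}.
Constraint 1 (W + U = V) on D(W)={2,3,4,5,6} D(U)={2,3,4,6} D(V)={2,4,5,6}: W {2,3,4,5,6}->{2,3,4}; U {2,3,4,6}->{2,3,4}; V {2,4,5,6}->{4,5,6}
Constraint 2 (V < Y) on D(V)={4,5,6} D(Y)={2,3,4,5,6}: V {4,5,6}->{4,5}; Y {2,3,4,5,6}->{5,6}
Constraint 3 (W < Y) on D(W)={2,3,4} D(Y)={5,6}: no change
So after constraint 3: D(W) = {2,3,4}

Answer: {2,3,4}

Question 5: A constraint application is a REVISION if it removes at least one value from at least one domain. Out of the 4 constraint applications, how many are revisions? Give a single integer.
Answer: 2

Derivation:
Constraint 1 (W + U = V) on D(W)={2,3,4,5,6} D(U)={2,3,4,6} D(V)={2,4,5,6}: W {2,3,4,5,6}->{2,3,4}; U {2,3,4,6}->{2,3,4}; V {2,4,5,6}->{4,5,6} => REVISION
Constraint 2 (V < Y) on D(V)={4,5,6} D(Y)={2,3,4,5,6}: V {4,5,6}->{4,5}; Y {2,3,4,5,6}->{5,6} => REVISION
Constraint 3 (W < Y) on D(W)={2,3,4} D(Y)={5,6}: no change => not a revision
Constraint 4 (Y != V) on D(Y)={5,6} D(V)={4,5}: no change => not a revision
Total revisions = 2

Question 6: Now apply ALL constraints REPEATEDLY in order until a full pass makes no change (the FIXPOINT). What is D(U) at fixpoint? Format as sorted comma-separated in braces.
Answer: {2,3}

Derivation:
pass 0 (initial): D(U)={2,3,4,6}
pass 1: U {2,3,4,6}->{2,3,4}; V {2,4,5,6}->{4,5}; W {2,3,4,5,6}->{2,3,4}; Y {2,3,4,5,6}->{5,6}
pass 2: U {2,3,4}->{2,3}; W {2,3,4}->{2,3}
pass 3: no change
Fixpoint after 3 passes: D(U) = {2,3}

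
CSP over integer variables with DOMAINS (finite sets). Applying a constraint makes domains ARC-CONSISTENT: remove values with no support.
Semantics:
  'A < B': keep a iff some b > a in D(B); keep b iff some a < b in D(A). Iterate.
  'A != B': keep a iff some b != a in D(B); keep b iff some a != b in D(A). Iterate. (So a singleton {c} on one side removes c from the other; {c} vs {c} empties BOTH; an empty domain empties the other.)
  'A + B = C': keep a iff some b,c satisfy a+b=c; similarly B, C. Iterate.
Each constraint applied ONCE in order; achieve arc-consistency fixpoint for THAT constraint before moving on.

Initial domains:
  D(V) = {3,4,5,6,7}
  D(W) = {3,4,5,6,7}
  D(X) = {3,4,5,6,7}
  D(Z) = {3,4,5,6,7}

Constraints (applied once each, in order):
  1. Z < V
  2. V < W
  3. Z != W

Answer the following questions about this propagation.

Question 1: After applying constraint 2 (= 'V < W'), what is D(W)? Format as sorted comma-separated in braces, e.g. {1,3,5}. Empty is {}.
Constraint 1 (Z < V) on D(Z)={3,4,5,6,7} D(V)={3,4,5,6,7}: Z {3,4,5,6,7}->{3,4,5,6}; V {3,4,5,6,7}->{4,5,6,7}
Constraint 2 (V < W) on D(V)={4,5,6,7} D(W)={3,4,5,6,7}: V {4,5,6,7}->{4,5,6}; W {3,4,5,6,7}->{5,6,7}
So after constraint 2: D(W) = {5,6,7}

Answer: {5,6,7}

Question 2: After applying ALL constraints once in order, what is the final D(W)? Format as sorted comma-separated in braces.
Answer: {5,6,7}

Derivation:
Constraint 1 (Z < V) on D(Z)={3,4,5,6,7} D(V)={3,4,5,6,7}: Z {3,4,5,6,7}->{3,4,5,6}; V {3,4,5,6,7}->{4,5,6,7}
Constraint 2 (V < W) on D(V)={4,5,6,7} D(W)={3,4,5,6,7}: V {4,5,6,7}->{4,5,6}; W {3,4,5,6,7}->{5,6,7}
Constraint 3 (Z != W) on D(Z)={3,4,5,6} D(W)={5,6,7}: no change
So after all 3 constraints: D(W) = {5,6,7}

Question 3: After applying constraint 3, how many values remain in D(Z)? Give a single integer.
Constraint 1 (Z < V) on D(Z)={3,4,5,6,7} D(V)={3,4,5,6,7}: Z {3,4,5,6,7}->{3,4,5,6}; V {3,4,5,6,7}->{4,5,6,7}
Constraint 2 (V < W) on D(V)={4,5,6,7} D(W)={3,4,5,6,7}: V {4,5,6,7}->{4,5,6}; W {3,4,5,6,7}->{5,6,7}
Constraint 3 (Z != W) on D(Z)={3,4,5,6} D(W)={5,6,7}: no change
So after constraint 3: D(Z)={3,4,5,6}, size = 4

Answer: 4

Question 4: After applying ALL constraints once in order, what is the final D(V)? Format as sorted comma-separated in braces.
Constraint 1 (Z < V) on D(Z)={3,4,5,6,7} D(V)={3,4,5,6,7}: Z {3,4,5,6,7}->{3,4,5,6}; V {3,4,5,6,7}->{4,5,6,7}
Constraint 2 (V < W) on D(V)={4,5,6,7} D(W)={3,4,5,6,7}: V {4,5,6,7}->{4,5,6}; W {3,4,5,6,7}->{5,6,7}
Constraint 3 (Z != W) on D(Z)={3,4,5,6} D(W)={5,6,7}: no change
So after all 3 constraints: D(V) = {4,5,6}

Answer: {4,5,6}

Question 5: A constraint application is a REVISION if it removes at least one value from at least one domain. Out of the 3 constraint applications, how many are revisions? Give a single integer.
Answer: 2

Derivation:
Constraint 1 (Z < V) on D(Z)={3,4,5,6,7} D(V)={3,4,5,6,7}: Z {3,4,5,6,7}->{3,4,5,6}; V {3,4,5,6,7}->{4,5,6,7} => REVISION
Constraint 2 (V < W) on D(V)={4,5,6,7} D(W)={3,4,5,6,7}: V {4,5,6,7}->{4,5,6}; W {3,4,5,6,7}->{5,6,7} => REVISION
Constraint 3 (Z != W) on D(Z)={3,4,5,6} D(W)={5,6,7}: no change => not a revision
Total revisions = 2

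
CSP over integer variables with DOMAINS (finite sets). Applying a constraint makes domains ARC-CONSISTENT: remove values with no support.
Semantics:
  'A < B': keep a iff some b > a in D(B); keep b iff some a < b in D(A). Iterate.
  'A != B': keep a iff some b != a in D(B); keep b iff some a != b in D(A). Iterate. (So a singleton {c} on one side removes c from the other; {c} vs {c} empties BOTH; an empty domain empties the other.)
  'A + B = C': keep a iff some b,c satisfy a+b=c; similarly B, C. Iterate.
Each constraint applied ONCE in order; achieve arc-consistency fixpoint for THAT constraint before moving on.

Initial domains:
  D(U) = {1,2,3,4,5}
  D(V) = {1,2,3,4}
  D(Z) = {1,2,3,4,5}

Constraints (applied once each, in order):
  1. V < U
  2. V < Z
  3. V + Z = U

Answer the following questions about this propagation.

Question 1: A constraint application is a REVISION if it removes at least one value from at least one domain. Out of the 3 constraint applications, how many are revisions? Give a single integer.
Constraint 1 (V < U) on D(V)={1,2,3,4} D(U)={1,2,3,4,5}: U {1,2,3,4,5}->{2,3,4,5} => REVISION
Constraint 2 (V < Z) on D(V)={1,2,3,4} D(Z)={1,2,3,4,5}: Z {1,2,3,4,5}->{2,3,4,5} => REVISION
Constraint 3 (V + Z = U) on D(V)={1,2,3,4} D(Z)={2,3,4,5} D(U)={2,3,4,5}: V {1,2,3,4}->{1,2,3}; Z {2,3,4,5}->{2,3,4}; U {2,3,4,5}->{3,4,5} => REVISION
Total revisions = 3

Answer: 3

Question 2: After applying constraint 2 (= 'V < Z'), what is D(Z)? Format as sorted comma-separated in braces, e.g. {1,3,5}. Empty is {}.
Constraint 1 (V < U) on D(V)={1,2,3,4} D(U)={1,2,3,4,5}: U {1,2,3,4,5}->{2,3,4,5}
Constraint 2 (V < Z) on D(V)={1,2,3,4} D(Z)={1,2,3,4,5}: Z {1,2,3,4,5}->{2,3,4,5}
So after constraint 2: D(Z) = {2,3,4,5}

Answer: {2,3,4,5}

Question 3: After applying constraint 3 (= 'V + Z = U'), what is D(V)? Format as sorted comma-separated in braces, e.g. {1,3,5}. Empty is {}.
Constraint 1 (V < U) on D(V)={1,2,3,4} D(U)={1,2,3,4,5}: U {1,2,3,4,5}->{2,3,4,5}
Constraint 2 (V < Z) on D(V)={1,2,3,4} D(Z)={1,2,3,4,5}: Z {1,2,3,4,5}->{2,3,4,5}
Constraint 3 (V + Z = U) on D(V)={1,2,3,4} D(Z)={2,3,4,5} D(U)={2,3,4,5}: V {1,2,3,4}->{1,2,3}; Z {2,3,4,5}->{2,3,4}; U {2,3,4,5}->{3,4,5}
So after constraint 3: D(V) = {1,2,3}

Answer: {1,2,3}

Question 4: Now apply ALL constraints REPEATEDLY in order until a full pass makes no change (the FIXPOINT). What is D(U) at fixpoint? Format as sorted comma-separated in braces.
pass 0 (initial): D(U)={1,2,3,4,5}
pass 1: U {1,2,3,4,5}->{3,4,5}; V {1,2,3,4}->{1,2,3}; Z {1,2,3,4,5}->{2,3,4}
pass 2: no change
Fixpoint after 2 passes: D(U) = {3,4,5}

Answer: {3,4,5}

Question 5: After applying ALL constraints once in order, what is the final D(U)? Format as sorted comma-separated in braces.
Answer: {3,4,5}

Derivation:
Constraint 1 (V < U) on D(V)={1,2,3,4} D(U)={1,2,3,4,5}: U {1,2,3,4,5}->{2,3,4,5}
Constraint 2 (V < Z) on D(V)={1,2,3,4} D(Z)={1,2,3,4,5}: Z {1,2,3,4,5}->{2,3,4,5}
Constraint 3 (V + Z = U) on D(V)={1,2,3,4} D(Z)={2,3,4,5} D(U)={2,3,4,5}: V {1,2,3,4}->{1,2,3}; Z {2,3,4,5}->{2,3,4}; U {2,3,4,5}->{3,4,5}
So after all 3 constraints: D(U) = {3,4,5}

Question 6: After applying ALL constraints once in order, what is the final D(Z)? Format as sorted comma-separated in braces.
Constraint 1 (V < U) on D(V)={1,2,3,4} D(U)={1,2,3,4,5}: U {1,2,3,4,5}->{2,3,4,5}
Constraint 2 (V < Z) on D(V)={1,2,3,4} D(Z)={1,2,3,4,5}: Z {1,2,3,4,5}->{2,3,4,5}
Constraint 3 (V + Z = U) on D(V)={1,2,3,4} D(Z)={2,3,4,5} D(U)={2,3,4,5}: V {1,2,3,4}->{1,2,3}; Z {2,3,4,5}->{2,3,4}; U {2,3,4,5}->{3,4,5}
So after all 3 constraints: D(Z) = {2,3,4}

Answer: {2,3,4}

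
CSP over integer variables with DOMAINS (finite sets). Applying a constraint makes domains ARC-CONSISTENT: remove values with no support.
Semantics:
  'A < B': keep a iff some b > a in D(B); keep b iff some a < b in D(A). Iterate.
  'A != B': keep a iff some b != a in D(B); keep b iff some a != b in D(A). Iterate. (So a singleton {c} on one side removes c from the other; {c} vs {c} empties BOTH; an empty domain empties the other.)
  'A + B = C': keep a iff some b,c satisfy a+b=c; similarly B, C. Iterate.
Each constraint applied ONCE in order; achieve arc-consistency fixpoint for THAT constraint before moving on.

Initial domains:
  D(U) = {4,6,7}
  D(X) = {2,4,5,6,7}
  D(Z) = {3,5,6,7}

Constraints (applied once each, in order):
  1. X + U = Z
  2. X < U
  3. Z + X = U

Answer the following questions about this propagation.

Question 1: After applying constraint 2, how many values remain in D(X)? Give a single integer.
Constraint 1 (X + U = Z) on D(X)={2,4,5,6,7} D(U)={4,6,7} D(Z)={3,5,6,7}: X {2,4,5,6,7}->{2}; U {4,6,7}->{4}; Z {3,5,6,7}->{6}
Constraint 2 (X < U) on D(X)={2} D(U)={4}: no change
So after constraint 2: D(X)={2}, size = 1

Answer: 1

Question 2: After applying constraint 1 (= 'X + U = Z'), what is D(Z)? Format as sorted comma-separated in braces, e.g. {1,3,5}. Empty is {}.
Answer: {6}

Derivation:
Constraint 1 (X + U = Z) on D(X)={2,4,5,6,7} D(U)={4,6,7} D(Z)={3,5,6,7}: X {2,4,5,6,7}->{2}; U {4,6,7}->{4}; Z {3,5,6,7}->{6}
So after constraint 1: D(Z) = {6}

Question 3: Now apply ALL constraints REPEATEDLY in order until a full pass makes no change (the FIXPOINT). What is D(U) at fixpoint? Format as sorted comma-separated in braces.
Answer: {}

Derivation:
pass 0 (initial): D(U)={4,6,7}
pass 1: U {4,6,7}->{}; X {2,4,5,6,7}->{}; Z {3,5,6,7}->{}
pass 2: no change
Fixpoint after 2 passes: D(U) = {}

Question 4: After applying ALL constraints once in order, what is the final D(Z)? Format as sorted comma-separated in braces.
Constraint 1 (X + U = Z) on D(X)={2,4,5,6,7} D(U)={4,6,7} D(Z)={3,5,6,7}: X {2,4,5,6,7}->{2}; U {4,6,7}->{4}; Z {3,5,6,7}->{6}
Constraint 2 (X < U) on D(X)={2} D(U)={4}: no change
Constraint 3 (Z + X = U) on D(Z)={6} D(X)={2} D(U)={4}: Z {6}->{}; X {2}->{}; U {4}->{}
So after all 3 constraints: D(Z) = {}

Answer: {}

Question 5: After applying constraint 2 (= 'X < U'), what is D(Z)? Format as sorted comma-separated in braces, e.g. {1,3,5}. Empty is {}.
Answer: {6}

Derivation:
Constraint 1 (X + U = Z) on D(X)={2,4,5,6,7} D(U)={4,6,7} D(Z)={3,5,6,7}: X {2,4,5,6,7}->{2}; U {4,6,7}->{4}; Z {3,5,6,7}->{6}
Constraint 2 (X < U) on D(X)={2} D(U)={4}: no change
So after constraint 2: D(Z) = {6}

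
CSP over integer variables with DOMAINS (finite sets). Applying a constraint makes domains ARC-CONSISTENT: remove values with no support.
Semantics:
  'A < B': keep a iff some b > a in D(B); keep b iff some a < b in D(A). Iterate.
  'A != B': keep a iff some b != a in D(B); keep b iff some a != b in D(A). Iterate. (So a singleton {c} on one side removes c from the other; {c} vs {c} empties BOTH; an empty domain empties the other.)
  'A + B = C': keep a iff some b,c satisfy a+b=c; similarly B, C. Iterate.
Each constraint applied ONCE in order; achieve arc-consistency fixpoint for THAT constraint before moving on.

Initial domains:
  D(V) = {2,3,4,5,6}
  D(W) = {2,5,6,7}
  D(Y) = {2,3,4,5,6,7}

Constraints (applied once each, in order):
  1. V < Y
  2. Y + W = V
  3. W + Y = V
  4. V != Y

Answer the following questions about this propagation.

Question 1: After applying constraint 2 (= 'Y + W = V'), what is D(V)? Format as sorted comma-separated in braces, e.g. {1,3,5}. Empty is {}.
Answer: {5,6}

Derivation:
Constraint 1 (V < Y) on D(V)={2,3,4,5,6} D(Y)={2,3,4,5,6,7}: Y {2,3,4,5,6,7}->{3,4,5,6,7}
Constraint 2 (Y + W = V) on D(Y)={3,4,5,6,7} D(W)={2,5,6,7} D(V)={2,3,4,5,6}: Y {3,4,5,6,7}->{3,4}; W {2,5,6,7}->{2}; V {2,3,4,5,6}->{5,6}
So after constraint 2: D(V) = {5,6}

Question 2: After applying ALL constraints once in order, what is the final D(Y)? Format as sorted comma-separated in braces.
Constraint 1 (V < Y) on D(V)={2,3,4,5,6} D(Y)={2,3,4,5,6,7}: Y {2,3,4,5,6,7}->{3,4,5,6,7}
Constraint 2 (Y + W = V) on D(Y)={3,4,5,6,7} D(W)={2,5,6,7} D(V)={2,3,4,5,6}: Y {3,4,5,6,7}->{3,4}; W {2,5,6,7}->{2}; V {2,3,4,5,6}->{5,6}
Constraint 3 (W + Y = V) on D(W)={2} D(Y)={3,4} D(V)={5,6}: no change
Constraint 4 (V != Y) on D(V)={5,6} D(Y)={3,4}: no change
So after all 4 constraints: D(Y) = {3,4}

Answer: {3,4}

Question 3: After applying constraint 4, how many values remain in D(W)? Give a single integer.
Constraint 1 (V < Y) on D(V)={2,3,4,5,6} D(Y)={2,3,4,5,6,7}: Y {2,3,4,5,6,7}->{3,4,5,6,7}
Constraint 2 (Y + W = V) on D(Y)={3,4,5,6,7} D(W)={2,5,6,7} D(V)={2,3,4,5,6}: Y {3,4,5,6,7}->{3,4}; W {2,5,6,7}->{2}; V {2,3,4,5,6}->{5,6}
Constraint 3 (W + Y = V) on D(W)={2} D(Y)={3,4} D(V)={5,6}: no change
Constraint 4 (V != Y) on D(V)={5,6} D(Y)={3,4}: no change
So after constraint 4: D(W)={2}, size = 1

Answer: 1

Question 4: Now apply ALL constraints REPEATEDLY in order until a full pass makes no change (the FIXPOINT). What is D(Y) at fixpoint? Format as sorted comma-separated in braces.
Answer: {}

Derivation:
pass 0 (initial): D(Y)={2,3,4,5,6,7}
pass 1: V {2,3,4,5,6}->{5,6}; W {2,5,6,7}->{2}; Y {2,3,4,5,6,7}->{3,4}
pass 2: V {5,6}->{}; W {2}->{}; Y {3,4}->{}
pass 3: no change
Fixpoint after 3 passes: D(Y) = {}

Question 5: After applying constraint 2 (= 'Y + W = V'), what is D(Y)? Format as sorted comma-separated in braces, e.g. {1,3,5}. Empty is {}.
Answer: {3,4}

Derivation:
Constraint 1 (V < Y) on D(V)={2,3,4,5,6} D(Y)={2,3,4,5,6,7}: Y {2,3,4,5,6,7}->{3,4,5,6,7}
Constraint 2 (Y + W = V) on D(Y)={3,4,5,6,7} D(W)={2,5,6,7} D(V)={2,3,4,5,6}: Y {3,4,5,6,7}->{3,4}; W {2,5,6,7}->{2}; V {2,3,4,5,6}->{5,6}
So after constraint 2: D(Y) = {3,4}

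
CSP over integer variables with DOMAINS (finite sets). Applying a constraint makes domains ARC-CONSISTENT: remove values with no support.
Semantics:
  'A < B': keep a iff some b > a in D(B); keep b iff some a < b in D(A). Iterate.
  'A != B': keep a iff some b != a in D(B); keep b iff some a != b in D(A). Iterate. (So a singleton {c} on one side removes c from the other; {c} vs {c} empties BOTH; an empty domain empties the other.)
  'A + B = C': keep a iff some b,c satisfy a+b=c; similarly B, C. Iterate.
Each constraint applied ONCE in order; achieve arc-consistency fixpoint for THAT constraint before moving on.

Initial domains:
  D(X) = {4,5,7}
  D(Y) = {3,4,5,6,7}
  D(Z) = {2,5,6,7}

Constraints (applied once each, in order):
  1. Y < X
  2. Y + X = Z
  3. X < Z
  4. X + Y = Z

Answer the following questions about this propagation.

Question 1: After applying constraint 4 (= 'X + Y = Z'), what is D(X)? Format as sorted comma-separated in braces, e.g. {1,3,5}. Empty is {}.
Answer: {4}

Derivation:
Constraint 1 (Y < X) on D(Y)={3,4,5,6,7} D(X)={4,5,7}: Y {3,4,5,6,7}->{3,4,5,6}
Constraint 2 (Y + X = Z) on D(Y)={3,4,5,6} D(X)={4,5,7} D(Z)={2,5,6,7}: Y {3,4,5,6}->{3}; X {4,5,7}->{4}; Z {2,5,6,7}->{7}
Constraint 3 (X < Z) on D(X)={4} D(Z)={7}: no change
Constraint 4 (X + Y = Z) on D(X)={4} D(Y)={3} D(Z)={7}: no change
So after constraint 4: D(X) = {4}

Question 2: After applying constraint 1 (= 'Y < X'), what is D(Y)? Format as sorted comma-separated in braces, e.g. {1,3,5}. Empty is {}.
Constraint 1 (Y < X) on D(Y)={3,4,5,6,7} D(X)={4,5,7}: Y {3,4,5,6,7}->{3,4,5,6}
So after constraint 1: D(Y) = {3,4,5,6}

Answer: {3,4,5,6}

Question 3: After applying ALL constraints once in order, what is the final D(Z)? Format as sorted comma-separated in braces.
Answer: {7}

Derivation:
Constraint 1 (Y < X) on D(Y)={3,4,5,6,7} D(X)={4,5,7}: Y {3,4,5,6,7}->{3,4,5,6}
Constraint 2 (Y + X = Z) on D(Y)={3,4,5,6} D(X)={4,5,7} D(Z)={2,5,6,7}: Y {3,4,5,6}->{3}; X {4,5,7}->{4}; Z {2,5,6,7}->{7}
Constraint 3 (X < Z) on D(X)={4} D(Z)={7}: no change
Constraint 4 (X + Y = Z) on D(X)={4} D(Y)={3} D(Z)={7}: no change
So after all 4 constraints: D(Z) = {7}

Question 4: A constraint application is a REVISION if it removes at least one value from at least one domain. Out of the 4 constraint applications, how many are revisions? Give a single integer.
Constraint 1 (Y < X) on D(Y)={3,4,5,6,7} D(X)={4,5,7}: Y {3,4,5,6,7}->{3,4,5,6} => REVISION
Constraint 2 (Y + X = Z) on D(Y)={3,4,5,6} D(X)={4,5,7} D(Z)={2,5,6,7}: Y {3,4,5,6}->{3}; X {4,5,7}->{4}; Z {2,5,6,7}->{7} => REVISION
Constraint 3 (X < Z) on D(X)={4} D(Z)={7}: no change => not a revision
Constraint 4 (X + Y = Z) on D(X)={4} D(Y)={3} D(Z)={7}: no change => not a revision
Total revisions = 2

Answer: 2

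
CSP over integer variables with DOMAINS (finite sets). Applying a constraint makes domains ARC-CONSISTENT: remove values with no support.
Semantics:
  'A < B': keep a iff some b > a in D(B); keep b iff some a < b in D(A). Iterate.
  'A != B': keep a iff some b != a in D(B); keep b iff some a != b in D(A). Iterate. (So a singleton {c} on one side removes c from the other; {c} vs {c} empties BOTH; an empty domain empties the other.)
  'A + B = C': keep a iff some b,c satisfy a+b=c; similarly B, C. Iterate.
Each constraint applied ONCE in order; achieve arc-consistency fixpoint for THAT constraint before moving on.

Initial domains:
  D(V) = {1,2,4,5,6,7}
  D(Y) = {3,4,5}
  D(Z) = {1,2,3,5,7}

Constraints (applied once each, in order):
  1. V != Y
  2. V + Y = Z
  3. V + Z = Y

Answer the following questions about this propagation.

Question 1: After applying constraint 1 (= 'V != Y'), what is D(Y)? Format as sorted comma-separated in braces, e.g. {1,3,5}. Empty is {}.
Answer: {3,4,5}

Derivation:
Constraint 1 (V != Y) on D(V)={1,2,4,5,6,7} D(Y)={3,4,5}: no change
So after constraint 1: D(Y) = {3,4,5}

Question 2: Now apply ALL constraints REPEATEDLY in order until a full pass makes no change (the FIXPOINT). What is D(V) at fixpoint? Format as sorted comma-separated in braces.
pass 0 (initial): D(V)={1,2,4,5,6,7}
pass 1: V {1,2,4,5,6,7}->{}; Y {3,4,5}->{}; Z {1,2,3,5,7}->{}
pass 2: no change
Fixpoint after 2 passes: D(V) = {}

Answer: {}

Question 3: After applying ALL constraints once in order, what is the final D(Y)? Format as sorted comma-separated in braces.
Constraint 1 (V != Y) on D(V)={1,2,4,5,6,7} D(Y)={3,4,5}: no change
Constraint 2 (V + Y = Z) on D(V)={1,2,4,5,6,7} D(Y)={3,4,5} D(Z)={1,2,3,5,7}: V {1,2,4,5,6,7}->{1,2,4}; Z {1,2,3,5,7}->{5,7}
Constraint 3 (V + Z = Y) on D(V)={1,2,4} D(Z)={5,7} D(Y)={3,4,5}: V {1,2,4}->{}; Z {5,7}->{}; Y {3,4,5}->{}
So after all 3 constraints: D(Y) = {}

Answer: {}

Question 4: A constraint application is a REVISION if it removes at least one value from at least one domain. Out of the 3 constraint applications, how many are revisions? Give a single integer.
Answer: 2

Derivation:
Constraint 1 (V != Y) on D(V)={1,2,4,5,6,7} D(Y)={3,4,5}: no change => not a revision
Constraint 2 (V + Y = Z) on D(V)={1,2,4,5,6,7} D(Y)={3,4,5} D(Z)={1,2,3,5,7}: V {1,2,4,5,6,7}->{1,2,4}; Z {1,2,3,5,7}->{5,7} => REVISION
Constraint 3 (V + Z = Y) on D(V)={1,2,4} D(Z)={5,7} D(Y)={3,4,5}: V {1,2,4}->{}; Z {5,7}->{}; Y {3,4,5}->{} => REVISION
Total revisions = 2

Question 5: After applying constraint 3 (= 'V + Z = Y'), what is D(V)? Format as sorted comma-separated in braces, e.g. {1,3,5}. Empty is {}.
Constraint 1 (V != Y) on D(V)={1,2,4,5,6,7} D(Y)={3,4,5}: no change
Constraint 2 (V + Y = Z) on D(V)={1,2,4,5,6,7} D(Y)={3,4,5} D(Z)={1,2,3,5,7}: V {1,2,4,5,6,7}->{1,2,4}; Z {1,2,3,5,7}->{5,7}
Constraint 3 (V + Z = Y) on D(V)={1,2,4} D(Z)={5,7} D(Y)={3,4,5}: V {1,2,4}->{}; Z {5,7}->{}; Y {3,4,5}->{}
So after constraint 3: D(V) = {}

Answer: {}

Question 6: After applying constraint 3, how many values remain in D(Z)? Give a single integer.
Answer: 0

Derivation:
Constraint 1 (V != Y) on D(V)={1,2,4,5,6,7} D(Y)={3,4,5}: no change
Constraint 2 (V + Y = Z) on D(V)={1,2,4,5,6,7} D(Y)={3,4,5} D(Z)={1,2,3,5,7}: V {1,2,4,5,6,7}->{1,2,4}; Z {1,2,3,5,7}->{5,7}
Constraint 3 (V + Z = Y) on D(V)={1,2,4} D(Z)={5,7} D(Y)={3,4,5}: V {1,2,4}->{}; Z {5,7}->{}; Y {3,4,5}->{}
So after constraint 3: D(Z)={}, size = 0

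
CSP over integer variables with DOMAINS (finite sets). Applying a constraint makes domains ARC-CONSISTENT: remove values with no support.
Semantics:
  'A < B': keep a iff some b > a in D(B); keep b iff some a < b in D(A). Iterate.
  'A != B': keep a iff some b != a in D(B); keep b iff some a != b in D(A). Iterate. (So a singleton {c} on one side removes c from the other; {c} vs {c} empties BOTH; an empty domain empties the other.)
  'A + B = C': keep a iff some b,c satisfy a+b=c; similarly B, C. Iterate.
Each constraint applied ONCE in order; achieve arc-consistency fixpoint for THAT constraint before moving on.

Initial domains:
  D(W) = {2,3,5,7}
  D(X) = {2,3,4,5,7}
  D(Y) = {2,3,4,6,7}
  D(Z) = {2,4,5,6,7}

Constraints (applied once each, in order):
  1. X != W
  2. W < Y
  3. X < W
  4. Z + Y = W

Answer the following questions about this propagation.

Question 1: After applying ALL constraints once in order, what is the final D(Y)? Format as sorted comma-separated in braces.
Constraint 1 (X != W) on D(X)={2,3,4,5,7} D(W)={2,3,5,7}: no change
Constraint 2 (W < Y) on D(W)={2,3,5,7} D(Y)={2,3,4,6,7}: W {2,3,5,7}->{2,3,5}; Y {2,3,4,6,7}->{3,4,6,7}
Constraint 3 (X < W) on D(X)={2,3,4,5,7} D(W)={2,3,5}: X {2,3,4,5,7}->{2,3,4}; W {2,3,5}->{3,5}
Constraint 4 (Z + Y = W) on D(Z)={2,4,5,6,7} D(Y)={3,4,6,7} D(W)={3,5}: Z {2,4,5,6,7}->{2}; Y {3,4,6,7}->{3}; W {3,5}->{5}
So after all 4 constraints: D(Y) = {3}

Answer: {3}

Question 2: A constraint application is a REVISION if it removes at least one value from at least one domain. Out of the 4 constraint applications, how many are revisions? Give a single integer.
Answer: 3

Derivation:
Constraint 1 (X != W) on D(X)={2,3,4,5,7} D(W)={2,3,5,7}: no change => not a revision
Constraint 2 (W < Y) on D(W)={2,3,5,7} D(Y)={2,3,4,6,7}: W {2,3,5,7}->{2,3,5}; Y {2,3,4,6,7}->{3,4,6,7} => REVISION
Constraint 3 (X < W) on D(X)={2,3,4,5,7} D(W)={2,3,5}: X {2,3,4,5,7}->{2,3,4}; W {2,3,5}->{3,5} => REVISION
Constraint 4 (Z + Y = W) on D(Z)={2,4,5,6,7} D(Y)={3,4,6,7} D(W)={3,5}: Z {2,4,5,6,7}->{2}; Y {3,4,6,7}->{3}; W {3,5}->{5} => REVISION
Total revisions = 3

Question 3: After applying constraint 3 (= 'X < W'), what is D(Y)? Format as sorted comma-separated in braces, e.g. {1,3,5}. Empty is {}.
Constraint 1 (X != W) on D(X)={2,3,4,5,7} D(W)={2,3,5,7}: no change
Constraint 2 (W < Y) on D(W)={2,3,5,7} D(Y)={2,3,4,6,7}: W {2,3,5,7}->{2,3,5}; Y {2,3,4,6,7}->{3,4,6,7}
Constraint 3 (X < W) on D(X)={2,3,4,5,7} D(W)={2,3,5}: X {2,3,4,5,7}->{2,3,4}; W {2,3,5}->{3,5}
So after constraint 3: D(Y) = {3,4,6,7}

Answer: {3,4,6,7}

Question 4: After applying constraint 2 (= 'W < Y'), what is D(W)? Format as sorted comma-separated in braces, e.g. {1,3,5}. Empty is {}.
Constraint 1 (X != W) on D(X)={2,3,4,5,7} D(W)={2,3,5,7}: no change
Constraint 2 (W < Y) on D(W)={2,3,5,7} D(Y)={2,3,4,6,7}: W {2,3,5,7}->{2,3,5}; Y {2,3,4,6,7}->{3,4,6,7}
So after constraint 2: D(W) = {2,3,5}

Answer: {2,3,5}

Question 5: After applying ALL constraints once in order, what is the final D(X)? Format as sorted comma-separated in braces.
Answer: {2,3,4}

Derivation:
Constraint 1 (X != W) on D(X)={2,3,4,5,7} D(W)={2,3,5,7}: no change
Constraint 2 (W < Y) on D(W)={2,3,5,7} D(Y)={2,3,4,6,7}: W {2,3,5,7}->{2,3,5}; Y {2,3,4,6,7}->{3,4,6,7}
Constraint 3 (X < W) on D(X)={2,3,4,5,7} D(W)={2,3,5}: X {2,3,4,5,7}->{2,3,4}; W {2,3,5}->{3,5}
Constraint 4 (Z + Y = W) on D(Z)={2,4,5,6,7} D(Y)={3,4,6,7} D(W)={3,5}: Z {2,4,5,6,7}->{2}; Y {3,4,6,7}->{3}; W {3,5}->{5}
So after all 4 constraints: D(X) = {2,3,4}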